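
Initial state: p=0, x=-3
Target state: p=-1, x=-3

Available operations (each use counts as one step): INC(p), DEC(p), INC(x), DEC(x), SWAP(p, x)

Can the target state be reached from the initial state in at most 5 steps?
Yes

Path (1 step): DEC(p)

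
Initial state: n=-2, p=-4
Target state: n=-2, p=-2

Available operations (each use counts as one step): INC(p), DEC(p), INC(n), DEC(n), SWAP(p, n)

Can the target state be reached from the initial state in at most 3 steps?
Yes

Path (2 steps): INC(p) → INC(p)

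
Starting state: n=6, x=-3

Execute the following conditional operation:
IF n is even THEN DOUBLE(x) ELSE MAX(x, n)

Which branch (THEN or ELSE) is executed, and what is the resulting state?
Branch: THEN, Final state: n=6, x=-6

Evaluating condition: n is even
Condition is True, so THEN branch executes
After DOUBLE(x): n=6, x=-6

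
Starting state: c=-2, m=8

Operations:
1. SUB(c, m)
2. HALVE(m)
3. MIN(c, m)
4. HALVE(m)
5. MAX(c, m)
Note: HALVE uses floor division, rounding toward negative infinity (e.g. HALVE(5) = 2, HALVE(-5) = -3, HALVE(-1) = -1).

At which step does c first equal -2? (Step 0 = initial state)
Step 0

Tracing c:
Initial: c = -2 ← first occurrence
After step 1: c = -10
After step 2: c = -10
After step 3: c = -10
After step 4: c = -10
After step 5: c = 2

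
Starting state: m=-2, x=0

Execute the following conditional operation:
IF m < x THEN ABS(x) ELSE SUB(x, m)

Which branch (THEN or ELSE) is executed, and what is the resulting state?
Branch: THEN, Final state: m=-2, x=0

Evaluating condition: m < x
m = -2, x = 0
Condition is True, so THEN branch executes
After ABS(x): m=-2, x=0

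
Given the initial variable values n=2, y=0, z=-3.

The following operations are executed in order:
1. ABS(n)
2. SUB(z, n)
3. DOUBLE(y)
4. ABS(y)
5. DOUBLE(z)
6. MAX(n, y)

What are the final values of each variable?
{n: 2, y: 0, z: -10}

Step-by-step execution:
Initial: n=2, y=0, z=-3
After step 1 (ABS(n)): n=2, y=0, z=-3
After step 2 (SUB(z, n)): n=2, y=0, z=-5
After step 3 (DOUBLE(y)): n=2, y=0, z=-5
After step 4 (ABS(y)): n=2, y=0, z=-5
After step 5 (DOUBLE(z)): n=2, y=0, z=-10
After step 6 (MAX(n, y)): n=2, y=0, z=-10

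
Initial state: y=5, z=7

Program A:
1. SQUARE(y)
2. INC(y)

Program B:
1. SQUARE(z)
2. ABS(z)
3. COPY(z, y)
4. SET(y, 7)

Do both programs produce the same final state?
No

Program A final state: y=26, z=7
Program B final state: y=7, z=5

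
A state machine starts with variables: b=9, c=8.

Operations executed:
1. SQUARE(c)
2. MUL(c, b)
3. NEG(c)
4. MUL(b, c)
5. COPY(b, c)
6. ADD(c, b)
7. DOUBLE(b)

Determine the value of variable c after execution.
c = -1152

Tracing execution:
Step 1: SQUARE(c) → c = 64
Step 2: MUL(c, b) → c = 576
Step 3: NEG(c) → c = -576
Step 4: MUL(b, c) → c = -576
Step 5: COPY(b, c) → c = -576
Step 6: ADD(c, b) → c = -1152
Step 7: DOUBLE(b) → c = -1152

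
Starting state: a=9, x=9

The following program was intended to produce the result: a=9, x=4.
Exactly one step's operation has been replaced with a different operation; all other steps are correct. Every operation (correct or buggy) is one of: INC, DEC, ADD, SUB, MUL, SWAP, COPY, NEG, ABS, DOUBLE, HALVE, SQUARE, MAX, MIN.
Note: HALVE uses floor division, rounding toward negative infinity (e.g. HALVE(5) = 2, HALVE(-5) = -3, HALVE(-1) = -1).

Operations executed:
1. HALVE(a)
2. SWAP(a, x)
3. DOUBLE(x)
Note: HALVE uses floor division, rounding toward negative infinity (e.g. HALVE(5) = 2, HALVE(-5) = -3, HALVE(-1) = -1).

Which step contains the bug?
Step 3

Trace with buggy code:
Initial: a=9, x=9
After step 1: a=4, x=9
After step 2: a=9, x=4
After step 3: a=9, x=8
Actual final a=9, x=8 ≠ expected a=9, x=4.
Step 3 is the only position where a single-operation replacement can produce the expected result.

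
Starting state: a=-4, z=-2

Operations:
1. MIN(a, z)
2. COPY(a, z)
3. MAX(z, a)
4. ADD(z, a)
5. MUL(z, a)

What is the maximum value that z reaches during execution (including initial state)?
8

Values of z at each step:
Initial: z = -2
After step 1: z = -2
After step 2: z = -2
After step 3: z = -2
After step 4: z = -4
After step 5: z = 8 ← maximum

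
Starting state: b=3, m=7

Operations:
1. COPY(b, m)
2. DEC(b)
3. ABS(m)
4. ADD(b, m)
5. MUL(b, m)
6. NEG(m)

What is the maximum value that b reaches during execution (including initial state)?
91

Values of b at each step:
Initial: b = 3
After step 1: b = 7
After step 2: b = 6
After step 3: b = 6
After step 4: b = 13
After step 5: b = 91 ← maximum
After step 6: b = 91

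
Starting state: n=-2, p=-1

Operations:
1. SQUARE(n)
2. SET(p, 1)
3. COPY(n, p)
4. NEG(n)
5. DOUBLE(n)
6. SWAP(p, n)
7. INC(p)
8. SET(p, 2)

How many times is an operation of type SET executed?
2

Counting SET operations:
Step 2: SET(p, 1) ← SET
Step 8: SET(p, 2) ← SET
Total: 2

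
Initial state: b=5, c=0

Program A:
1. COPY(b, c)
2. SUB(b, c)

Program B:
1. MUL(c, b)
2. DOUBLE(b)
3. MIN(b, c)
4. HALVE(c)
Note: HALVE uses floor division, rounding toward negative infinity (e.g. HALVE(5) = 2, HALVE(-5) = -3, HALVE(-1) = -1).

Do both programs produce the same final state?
Yes

Program A final state: b=0, c=0
Program B final state: b=0, c=0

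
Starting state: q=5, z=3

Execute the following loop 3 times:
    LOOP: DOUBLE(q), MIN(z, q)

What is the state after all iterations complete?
q=40, z=3

Iteration trace:
Start: q=5, z=3
After iteration 1: q=10, z=3
After iteration 2: q=20, z=3
After iteration 3: q=40, z=3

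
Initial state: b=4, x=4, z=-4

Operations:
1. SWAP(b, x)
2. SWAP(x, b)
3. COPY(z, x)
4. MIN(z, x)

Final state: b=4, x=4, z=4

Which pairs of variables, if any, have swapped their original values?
None

Comparing initial and final values:
b: 4 → 4
x: 4 → 4
z: -4 → 4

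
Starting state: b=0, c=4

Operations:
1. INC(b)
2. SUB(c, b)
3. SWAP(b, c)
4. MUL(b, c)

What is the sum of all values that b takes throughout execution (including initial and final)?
8

Values of b at each step:
Initial: b = 0
After step 1: b = 1
After step 2: b = 1
After step 3: b = 3
After step 4: b = 3
Sum = 0 + 1 + 1 + 3 + 3 = 8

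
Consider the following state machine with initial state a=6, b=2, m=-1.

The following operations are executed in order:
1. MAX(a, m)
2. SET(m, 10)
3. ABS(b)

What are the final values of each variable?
{a: 6, b: 2, m: 10}

Step-by-step execution:
Initial: a=6, b=2, m=-1
After step 1 (MAX(a, m)): a=6, b=2, m=-1
After step 2 (SET(m, 10)): a=6, b=2, m=10
After step 3 (ABS(b)): a=6, b=2, m=10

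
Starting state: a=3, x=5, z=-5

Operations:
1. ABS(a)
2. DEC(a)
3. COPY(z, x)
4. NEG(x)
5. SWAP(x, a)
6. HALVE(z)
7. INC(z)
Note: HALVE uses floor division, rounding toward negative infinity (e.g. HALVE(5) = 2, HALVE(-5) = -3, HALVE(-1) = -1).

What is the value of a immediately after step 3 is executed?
a = 2

Tracing a through execution:
Initial: a = 3
After step 1 (ABS(a)): a = 3
After step 2 (DEC(a)): a = 2
After step 3 (COPY(z, x)): a = 2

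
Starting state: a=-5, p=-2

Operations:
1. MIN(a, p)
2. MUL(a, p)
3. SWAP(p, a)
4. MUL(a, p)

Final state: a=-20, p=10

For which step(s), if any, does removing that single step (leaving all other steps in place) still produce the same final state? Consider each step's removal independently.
Step(s) 1

Testing removal of each single step:
Without step 1: final = a=-20, p=10 (same)
Without step 2: final = a=10, p=-5 (different)
Without step 3: final = a=-20, p=-2 (different)
Without step 4: final = a=-2, p=10 (different)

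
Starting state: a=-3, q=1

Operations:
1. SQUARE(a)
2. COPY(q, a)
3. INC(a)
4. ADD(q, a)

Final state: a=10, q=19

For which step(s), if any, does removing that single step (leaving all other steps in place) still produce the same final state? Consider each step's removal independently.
None - removing any single step changes the final result

Testing removal of each single step:
Without step 1: final = a=-2, q=-5 (different)
Without step 2: final = a=10, q=11 (different)
Without step 3: final = a=9, q=18 (different)
Without step 4: final = a=10, q=9 (different)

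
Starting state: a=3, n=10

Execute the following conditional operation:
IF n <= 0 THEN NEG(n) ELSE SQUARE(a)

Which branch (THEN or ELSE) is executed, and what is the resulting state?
Branch: ELSE, Final state: a=9, n=10

Evaluating condition: n <= 0
n = 10
Condition is False, so ELSE branch executes
After SQUARE(a): a=9, n=10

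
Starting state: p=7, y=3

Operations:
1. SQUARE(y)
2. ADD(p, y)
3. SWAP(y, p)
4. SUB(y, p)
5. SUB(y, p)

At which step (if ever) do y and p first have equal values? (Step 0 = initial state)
Never

y and p never become equal during execution.

Comparing values at each step:
Initial: y=3, p=7
After step 1: y=9, p=7
After step 2: y=9, p=16
After step 3: y=16, p=9
After step 4: y=7, p=9
After step 5: y=-2, p=9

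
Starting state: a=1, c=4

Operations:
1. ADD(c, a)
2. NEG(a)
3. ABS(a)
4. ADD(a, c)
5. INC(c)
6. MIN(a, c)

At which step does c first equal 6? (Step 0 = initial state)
Step 5

Tracing c:
Initial: c = 4
After step 1: c = 5
After step 2: c = 5
After step 3: c = 5
After step 4: c = 5
After step 5: c = 6 ← first occurrence
After step 6: c = 6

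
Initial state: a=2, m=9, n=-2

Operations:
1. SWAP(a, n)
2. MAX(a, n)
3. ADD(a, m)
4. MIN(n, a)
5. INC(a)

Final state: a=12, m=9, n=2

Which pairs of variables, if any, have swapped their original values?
None

Comparing initial and final values:
a: 2 → 12
m: 9 → 9
n: -2 → 2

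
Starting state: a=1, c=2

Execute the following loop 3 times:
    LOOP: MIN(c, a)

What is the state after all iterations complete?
a=1, c=1

Iteration trace:
Start: a=1, c=2
After iteration 1: a=1, c=1
After iteration 2: a=1, c=1
After iteration 3: a=1, c=1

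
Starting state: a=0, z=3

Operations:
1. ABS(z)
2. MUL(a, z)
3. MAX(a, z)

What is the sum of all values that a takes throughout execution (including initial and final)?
3

Values of a at each step:
Initial: a = 0
After step 1: a = 0
After step 2: a = 0
After step 3: a = 3
Sum = 0 + 0 + 0 + 3 = 3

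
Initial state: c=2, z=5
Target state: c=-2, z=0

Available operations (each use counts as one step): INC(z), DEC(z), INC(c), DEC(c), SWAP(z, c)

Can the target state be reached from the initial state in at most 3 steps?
No

The target state cannot be reached within 3 steps.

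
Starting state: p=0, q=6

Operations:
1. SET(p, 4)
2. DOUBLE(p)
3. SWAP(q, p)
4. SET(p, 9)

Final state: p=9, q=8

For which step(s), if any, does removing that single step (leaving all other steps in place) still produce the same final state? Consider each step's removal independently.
None - removing any single step changes the final result

Testing removal of each single step:
Without step 1: final = p=9, q=0 (different)
Without step 2: final = p=9, q=4 (different)
Without step 3: final = p=9, q=6 (different)
Without step 4: final = p=6, q=8 (different)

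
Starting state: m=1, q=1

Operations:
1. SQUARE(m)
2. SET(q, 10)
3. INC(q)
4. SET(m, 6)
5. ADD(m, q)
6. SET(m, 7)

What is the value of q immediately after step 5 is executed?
q = 11

Tracing q through execution:
Initial: q = 1
After step 1 (SQUARE(m)): q = 1
After step 2 (SET(q, 10)): q = 10
After step 3 (INC(q)): q = 11
After step 4 (SET(m, 6)): q = 11
After step 5 (ADD(m, q)): q = 11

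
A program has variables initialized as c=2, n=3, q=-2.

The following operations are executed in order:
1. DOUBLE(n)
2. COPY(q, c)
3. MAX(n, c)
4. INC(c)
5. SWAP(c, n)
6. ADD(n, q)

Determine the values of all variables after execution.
{c: 6, n: 5, q: 2}

Step-by-step execution:
Initial: c=2, n=3, q=-2
After step 1 (DOUBLE(n)): c=2, n=6, q=-2
After step 2 (COPY(q, c)): c=2, n=6, q=2
After step 3 (MAX(n, c)): c=2, n=6, q=2
After step 4 (INC(c)): c=3, n=6, q=2
After step 5 (SWAP(c, n)): c=6, n=3, q=2
After step 6 (ADD(n, q)): c=6, n=5, q=2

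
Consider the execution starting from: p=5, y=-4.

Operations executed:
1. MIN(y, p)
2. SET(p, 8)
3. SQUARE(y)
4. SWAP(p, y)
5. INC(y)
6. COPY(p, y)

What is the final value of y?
y = 9

Tracing execution:
Step 1: MIN(y, p) → y = -4
Step 2: SET(p, 8) → y = -4
Step 3: SQUARE(y) → y = 16
Step 4: SWAP(p, y) → y = 8
Step 5: INC(y) → y = 9
Step 6: COPY(p, y) → y = 9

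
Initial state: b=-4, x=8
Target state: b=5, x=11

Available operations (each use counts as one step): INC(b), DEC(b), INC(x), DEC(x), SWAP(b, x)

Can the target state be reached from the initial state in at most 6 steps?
No

The target state cannot be reached within 6 steps.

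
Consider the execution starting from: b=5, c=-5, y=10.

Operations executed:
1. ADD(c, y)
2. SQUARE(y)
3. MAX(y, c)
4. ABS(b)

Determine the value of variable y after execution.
y = 100

Tracing execution:
Step 1: ADD(c, y) → y = 10
Step 2: SQUARE(y) → y = 100
Step 3: MAX(y, c) → y = 100
Step 4: ABS(b) → y = 100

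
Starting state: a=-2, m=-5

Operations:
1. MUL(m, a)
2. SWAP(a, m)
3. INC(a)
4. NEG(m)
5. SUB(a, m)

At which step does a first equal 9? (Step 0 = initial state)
Step 5

Tracing a:
Initial: a = -2
After step 1: a = -2
After step 2: a = 10
After step 3: a = 11
After step 4: a = 11
After step 5: a = 9 ← first occurrence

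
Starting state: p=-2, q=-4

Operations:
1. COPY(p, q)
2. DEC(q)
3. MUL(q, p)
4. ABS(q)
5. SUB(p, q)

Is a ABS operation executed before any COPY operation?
No

First ABS: step 4
First COPY: step 1
Since 4 > 1, COPY comes first.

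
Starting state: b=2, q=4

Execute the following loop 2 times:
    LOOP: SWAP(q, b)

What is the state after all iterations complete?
b=2, q=4

Iteration trace:
Start: b=2, q=4
After iteration 1: b=4, q=2
After iteration 2: b=2, q=4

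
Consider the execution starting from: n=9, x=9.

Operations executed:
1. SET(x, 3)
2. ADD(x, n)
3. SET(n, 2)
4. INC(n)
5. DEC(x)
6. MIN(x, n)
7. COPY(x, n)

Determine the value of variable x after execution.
x = 3

Tracing execution:
Step 1: SET(x, 3) → x = 3
Step 2: ADD(x, n) → x = 12
Step 3: SET(n, 2) → x = 12
Step 4: INC(n) → x = 12
Step 5: DEC(x) → x = 11
Step 6: MIN(x, n) → x = 3
Step 7: COPY(x, n) → x = 3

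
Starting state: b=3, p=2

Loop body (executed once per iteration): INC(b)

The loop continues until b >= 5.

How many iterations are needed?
2

Tracing iterations:
Initial: b=3, p=2
After iteration 1: b=4, p=2
After iteration 2: b=5, p=2
b >= 5 now holds, so the loop exits after 2 iterations.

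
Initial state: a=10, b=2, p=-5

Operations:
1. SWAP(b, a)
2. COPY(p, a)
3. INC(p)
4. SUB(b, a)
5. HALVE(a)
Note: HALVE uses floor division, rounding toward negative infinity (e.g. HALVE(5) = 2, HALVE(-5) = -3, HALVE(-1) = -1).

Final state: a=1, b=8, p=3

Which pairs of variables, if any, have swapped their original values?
None

Comparing initial and final values:
p: -5 → 3
b: 2 → 8
a: 10 → 1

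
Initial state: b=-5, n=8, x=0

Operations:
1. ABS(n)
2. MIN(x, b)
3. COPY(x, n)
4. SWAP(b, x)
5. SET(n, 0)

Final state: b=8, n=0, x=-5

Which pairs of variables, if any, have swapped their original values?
None

Comparing initial and final values:
x: 0 → -5
n: 8 → 0
b: -5 → 8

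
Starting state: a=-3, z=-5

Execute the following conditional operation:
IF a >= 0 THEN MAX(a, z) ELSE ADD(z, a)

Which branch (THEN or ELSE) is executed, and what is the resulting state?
Branch: ELSE, Final state: a=-3, z=-8

Evaluating condition: a >= 0
a = -3
Condition is False, so ELSE branch executes
After ADD(z, a): a=-3, z=-8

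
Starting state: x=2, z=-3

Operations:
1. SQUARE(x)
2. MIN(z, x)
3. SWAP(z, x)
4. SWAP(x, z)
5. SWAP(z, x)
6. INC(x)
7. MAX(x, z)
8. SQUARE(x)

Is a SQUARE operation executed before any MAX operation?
Yes

First SQUARE: step 1
First MAX: step 7
Since 1 < 7, SQUARE comes first.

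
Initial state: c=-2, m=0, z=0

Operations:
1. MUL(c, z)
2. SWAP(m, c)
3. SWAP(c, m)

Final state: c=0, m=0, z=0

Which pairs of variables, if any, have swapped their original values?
None

Comparing initial and final values:
z: 0 → 0
c: -2 → 0
m: 0 → 0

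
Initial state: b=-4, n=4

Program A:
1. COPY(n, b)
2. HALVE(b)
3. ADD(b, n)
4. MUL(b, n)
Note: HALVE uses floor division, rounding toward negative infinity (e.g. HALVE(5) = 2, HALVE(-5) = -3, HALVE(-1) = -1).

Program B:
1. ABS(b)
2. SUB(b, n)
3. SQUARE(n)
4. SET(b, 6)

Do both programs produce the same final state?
No

Program A final state: b=24, n=-4
Program B final state: b=6, n=16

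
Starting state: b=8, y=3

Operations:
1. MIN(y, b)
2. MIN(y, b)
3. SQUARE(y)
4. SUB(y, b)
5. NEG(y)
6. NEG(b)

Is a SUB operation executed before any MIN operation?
No

First SUB: step 4
First MIN: step 1
Since 4 > 1, MIN comes first.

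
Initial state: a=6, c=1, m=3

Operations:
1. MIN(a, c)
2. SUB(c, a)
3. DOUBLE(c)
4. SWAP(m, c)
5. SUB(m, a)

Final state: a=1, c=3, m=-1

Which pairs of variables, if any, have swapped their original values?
None

Comparing initial and final values:
m: 3 → -1
c: 1 → 3
a: 6 → 1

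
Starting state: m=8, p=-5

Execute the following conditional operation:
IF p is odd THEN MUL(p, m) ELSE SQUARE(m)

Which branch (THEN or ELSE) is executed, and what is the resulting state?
Branch: THEN, Final state: m=8, p=-40

Evaluating condition: p is odd
Condition is True, so THEN branch executes
After MUL(p, m): m=8, p=-40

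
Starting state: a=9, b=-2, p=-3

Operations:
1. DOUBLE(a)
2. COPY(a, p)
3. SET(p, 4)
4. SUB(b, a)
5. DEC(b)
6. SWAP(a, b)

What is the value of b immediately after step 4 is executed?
b = 1

Tracing b through execution:
Initial: b = -2
After step 1 (DOUBLE(a)): b = -2
After step 2 (COPY(a, p)): b = -2
After step 3 (SET(p, 4)): b = -2
After step 4 (SUB(b, a)): b = 1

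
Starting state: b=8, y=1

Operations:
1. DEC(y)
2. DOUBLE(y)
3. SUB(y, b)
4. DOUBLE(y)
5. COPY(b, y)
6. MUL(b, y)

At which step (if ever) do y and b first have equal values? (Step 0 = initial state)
Step 5

y and b first become equal after step 5.

Comparing values at each step:
Initial: y=1, b=8
After step 1: y=0, b=8
After step 2: y=0, b=8
After step 3: y=-8, b=8
After step 4: y=-16, b=8
After step 5: y=-16, b=-16 ← equal!
After step 6: y=-16, b=256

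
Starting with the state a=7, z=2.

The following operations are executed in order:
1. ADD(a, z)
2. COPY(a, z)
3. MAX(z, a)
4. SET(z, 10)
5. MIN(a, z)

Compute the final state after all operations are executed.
{a: 2, z: 10}

Step-by-step execution:
Initial: a=7, z=2
After step 1 (ADD(a, z)): a=9, z=2
After step 2 (COPY(a, z)): a=2, z=2
After step 3 (MAX(z, a)): a=2, z=2
After step 4 (SET(z, 10)): a=2, z=10
After step 5 (MIN(a, z)): a=2, z=10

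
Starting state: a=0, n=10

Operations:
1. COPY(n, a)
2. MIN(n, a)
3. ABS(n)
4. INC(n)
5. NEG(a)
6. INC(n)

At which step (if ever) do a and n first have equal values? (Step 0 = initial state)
Step 1

a and n first become equal after step 1.

Comparing values at each step:
Initial: a=0, n=10
After step 1: a=0, n=0 ← equal!
After step 2: a=0, n=0 ← equal!
After step 3: a=0, n=0 ← equal!
After step 4: a=0, n=1
After step 5: a=0, n=1
After step 6: a=0, n=2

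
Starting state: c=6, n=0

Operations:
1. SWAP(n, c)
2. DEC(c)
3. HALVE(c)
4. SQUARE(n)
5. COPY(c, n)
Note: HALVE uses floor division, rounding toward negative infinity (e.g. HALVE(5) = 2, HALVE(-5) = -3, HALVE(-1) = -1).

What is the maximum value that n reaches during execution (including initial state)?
36

Values of n at each step:
Initial: n = 0
After step 1: n = 6
After step 2: n = 6
After step 3: n = 6
After step 4: n = 36 ← maximum
After step 5: n = 36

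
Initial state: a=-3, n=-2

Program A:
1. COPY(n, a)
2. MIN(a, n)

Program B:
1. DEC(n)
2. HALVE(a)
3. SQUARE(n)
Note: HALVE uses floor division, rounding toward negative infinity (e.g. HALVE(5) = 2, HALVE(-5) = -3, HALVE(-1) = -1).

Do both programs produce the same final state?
No

Program A final state: a=-3, n=-3
Program B final state: a=-2, n=9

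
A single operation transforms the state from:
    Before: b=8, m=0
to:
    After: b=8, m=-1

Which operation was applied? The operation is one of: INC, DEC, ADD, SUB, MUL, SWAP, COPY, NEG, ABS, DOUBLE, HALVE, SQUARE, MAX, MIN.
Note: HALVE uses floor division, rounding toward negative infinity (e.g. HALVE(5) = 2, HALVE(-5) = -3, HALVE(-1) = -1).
DEC(m)

Analyzing the change:
Before: b=8, m=0
After: b=8, m=-1
Variable m changed from 0 to -1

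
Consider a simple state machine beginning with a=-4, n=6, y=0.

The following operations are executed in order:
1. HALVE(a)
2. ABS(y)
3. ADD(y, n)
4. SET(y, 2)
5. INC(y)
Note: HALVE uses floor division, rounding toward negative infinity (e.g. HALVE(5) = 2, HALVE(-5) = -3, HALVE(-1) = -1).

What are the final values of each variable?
{a: -2, n: 6, y: 3}

Step-by-step execution:
Initial: a=-4, n=6, y=0
After step 1 (HALVE(a)): a=-2, n=6, y=0
After step 2 (ABS(y)): a=-2, n=6, y=0
After step 3 (ADD(y, n)): a=-2, n=6, y=6
After step 4 (SET(y, 2)): a=-2, n=6, y=2
After step 5 (INC(y)): a=-2, n=6, y=3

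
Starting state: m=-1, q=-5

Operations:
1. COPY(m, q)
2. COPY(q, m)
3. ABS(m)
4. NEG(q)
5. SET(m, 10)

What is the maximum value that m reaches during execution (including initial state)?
10

Values of m at each step:
Initial: m = -1
After step 1: m = -5
After step 2: m = -5
After step 3: m = 5
After step 4: m = 5
After step 5: m = 10 ← maximum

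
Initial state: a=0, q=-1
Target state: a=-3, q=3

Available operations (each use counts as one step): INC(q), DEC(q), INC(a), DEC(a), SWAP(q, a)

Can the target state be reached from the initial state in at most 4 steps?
No

The target state cannot be reached within 4 steps.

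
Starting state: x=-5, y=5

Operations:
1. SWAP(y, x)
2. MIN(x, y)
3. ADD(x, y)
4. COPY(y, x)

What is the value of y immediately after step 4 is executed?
y = -10

Tracing y through execution:
Initial: y = 5
After step 1 (SWAP(y, x)): y = -5
After step 2 (MIN(x, y)): y = -5
After step 3 (ADD(x, y)): y = -5
After step 4 (COPY(y, x)): y = -10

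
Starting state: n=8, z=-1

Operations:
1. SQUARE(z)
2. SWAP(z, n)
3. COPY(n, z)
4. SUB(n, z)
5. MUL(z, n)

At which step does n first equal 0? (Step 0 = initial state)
Step 4

Tracing n:
Initial: n = 8
After step 1: n = 8
After step 2: n = 1
After step 3: n = 8
After step 4: n = 0 ← first occurrence
After step 5: n = 0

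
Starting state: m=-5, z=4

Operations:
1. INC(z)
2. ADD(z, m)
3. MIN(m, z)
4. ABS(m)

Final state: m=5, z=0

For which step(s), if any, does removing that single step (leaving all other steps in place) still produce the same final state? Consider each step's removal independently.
Step(s) 3

Testing removal of each single step:
Without step 1: final = m=5, z=-1 (different)
Without step 2: final = m=5, z=5 (different)
Without step 3: final = m=5, z=0 (same)
Without step 4: final = m=-5, z=0 (different)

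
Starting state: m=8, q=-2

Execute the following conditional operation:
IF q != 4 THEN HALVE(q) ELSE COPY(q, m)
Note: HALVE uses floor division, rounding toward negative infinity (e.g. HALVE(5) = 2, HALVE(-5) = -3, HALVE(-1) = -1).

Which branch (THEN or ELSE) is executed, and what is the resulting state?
Branch: THEN, Final state: m=8, q=-1

Evaluating condition: q != 4
q = -2
Condition is True, so THEN branch executes
After HALVE(q): m=8, q=-1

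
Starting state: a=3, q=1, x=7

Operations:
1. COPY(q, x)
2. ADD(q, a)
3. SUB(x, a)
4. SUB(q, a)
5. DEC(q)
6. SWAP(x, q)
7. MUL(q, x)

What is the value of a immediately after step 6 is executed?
a = 3

Tracing a through execution:
Initial: a = 3
After step 1 (COPY(q, x)): a = 3
After step 2 (ADD(q, a)): a = 3
After step 3 (SUB(x, a)): a = 3
After step 4 (SUB(q, a)): a = 3
After step 5 (DEC(q)): a = 3
After step 6 (SWAP(x, q)): a = 3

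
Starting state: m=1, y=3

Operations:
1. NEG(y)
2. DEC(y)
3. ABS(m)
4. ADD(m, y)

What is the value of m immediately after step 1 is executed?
m = 1

Tracing m through execution:
Initial: m = 1
After step 1 (NEG(y)): m = 1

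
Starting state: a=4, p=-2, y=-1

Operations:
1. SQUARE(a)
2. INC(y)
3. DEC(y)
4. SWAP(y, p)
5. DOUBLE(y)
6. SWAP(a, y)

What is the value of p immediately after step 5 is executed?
p = -1

Tracing p through execution:
Initial: p = -2
After step 1 (SQUARE(a)): p = -2
After step 2 (INC(y)): p = -2
After step 3 (DEC(y)): p = -2
After step 4 (SWAP(y, p)): p = -1
After step 5 (DOUBLE(y)): p = -1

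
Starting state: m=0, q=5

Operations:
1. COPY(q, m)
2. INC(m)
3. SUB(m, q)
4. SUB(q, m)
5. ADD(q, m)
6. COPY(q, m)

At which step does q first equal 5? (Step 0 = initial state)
Step 0

Tracing q:
Initial: q = 5 ← first occurrence
After step 1: q = 0
After step 2: q = 0
After step 3: q = 0
After step 4: q = -1
After step 5: q = 0
After step 6: q = 1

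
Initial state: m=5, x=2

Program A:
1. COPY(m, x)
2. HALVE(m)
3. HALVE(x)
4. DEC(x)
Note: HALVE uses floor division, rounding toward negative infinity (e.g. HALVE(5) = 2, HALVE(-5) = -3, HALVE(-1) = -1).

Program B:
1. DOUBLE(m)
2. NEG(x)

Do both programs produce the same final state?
No

Program A final state: m=1, x=0
Program B final state: m=10, x=-2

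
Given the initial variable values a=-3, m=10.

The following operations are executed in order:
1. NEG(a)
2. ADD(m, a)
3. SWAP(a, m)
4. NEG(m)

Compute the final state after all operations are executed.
{a: 13, m: -3}

Step-by-step execution:
Initial: a=-3, m=10
After step 1 (NEG(a)): a=3, m=10
After step 2 (ADD(m, a)): a=3, m=13
After step 3 (SWAP(a, m)): a=13, m=3
After step 4 (NEG(m)): a=13, m=-3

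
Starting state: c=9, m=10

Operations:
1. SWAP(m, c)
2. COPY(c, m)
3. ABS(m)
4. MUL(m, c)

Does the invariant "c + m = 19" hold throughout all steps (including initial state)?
No, violated after step 2

The invariant is violated after step 2.

State at each step:
Initial: c=9, m=10
After step 1: c=10, m=9
After step 2: c=9, m=9
After step 3: c=9, m=9
After step 4: c=9, m=81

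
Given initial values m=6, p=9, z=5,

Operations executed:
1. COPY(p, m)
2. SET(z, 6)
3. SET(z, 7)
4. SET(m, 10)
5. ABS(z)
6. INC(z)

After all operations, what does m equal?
m = 10

Tracing execution:
Step 1: COPY(p, m) → m = 6
Step 2: SET(z, 6) → m = 6
Step 3: SET(z, 7) → m = 6
Step 4: SET(m, 10) → m = 10
Step 5: ABS(z) → m = 10
Step 6: INC(z) → m = 10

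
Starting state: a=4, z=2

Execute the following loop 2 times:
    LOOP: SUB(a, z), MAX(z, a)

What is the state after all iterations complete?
a=0, z=2

Iteration trace:
Start: a=4, z=2
After iteration 1: a=2, z=2
After iteration 2: a=0, z=2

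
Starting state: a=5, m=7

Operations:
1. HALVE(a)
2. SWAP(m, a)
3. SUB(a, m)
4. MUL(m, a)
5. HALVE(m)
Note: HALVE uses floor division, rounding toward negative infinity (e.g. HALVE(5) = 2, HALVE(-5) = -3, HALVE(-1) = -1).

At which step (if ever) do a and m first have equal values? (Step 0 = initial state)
Step 5

a and m first become equal after step 5.

Comparing values at each step:
Initial: a=5, m=7
After step 1: a=2, m=7
After step 2: a=7, m=2
After step 3: a=5, m=2
After step 4: a=5, m=10
After step 5: a=5, m=5 ← equal!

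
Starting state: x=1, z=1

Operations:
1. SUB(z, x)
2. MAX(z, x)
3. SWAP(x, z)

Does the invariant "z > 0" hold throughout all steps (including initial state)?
No, violated after step 1

The invariant is violated after step 1.

State at each step:
Initial: x=1, z=1
After step 1: x=1, z=0
After step 2: x=1, z=1
After step 3: x=1, z=1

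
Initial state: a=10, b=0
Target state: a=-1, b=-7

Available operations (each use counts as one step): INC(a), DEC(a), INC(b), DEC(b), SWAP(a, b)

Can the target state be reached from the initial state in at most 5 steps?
No

The target state cannot be reached within 5 steps.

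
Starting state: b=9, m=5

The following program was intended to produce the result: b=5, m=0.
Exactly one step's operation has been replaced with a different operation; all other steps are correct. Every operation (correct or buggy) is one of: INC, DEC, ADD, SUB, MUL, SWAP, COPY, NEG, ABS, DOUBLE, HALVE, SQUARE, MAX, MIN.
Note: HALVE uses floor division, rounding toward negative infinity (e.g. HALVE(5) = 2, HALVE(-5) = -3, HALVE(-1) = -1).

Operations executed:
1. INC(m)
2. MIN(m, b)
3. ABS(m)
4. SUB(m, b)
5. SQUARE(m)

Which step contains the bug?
Step 1

Trace with buggy code:
Initial: b=9, m=5
After step 1: b=9, m=6
After step 2: b=9, m=6
After step 3: b=9, m=6
After step 4: b=9, m=-3
After step 5: b=9, m=9
Actual final b=9, m=9 ≠ expected b=5, m=0.
Step 1 is the only position where a single-operation replacement can produce the expected result.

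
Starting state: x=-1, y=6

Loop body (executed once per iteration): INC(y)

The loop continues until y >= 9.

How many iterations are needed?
3

Tracing iterations:
Initial: x=-1, y=6
After iteration 1: x=-1, y=7
After iteration 2: x=-1, y=8
After iteration 3: x=-1, y=9
y >= 9 now holds, so the loop exits after 3 iterations.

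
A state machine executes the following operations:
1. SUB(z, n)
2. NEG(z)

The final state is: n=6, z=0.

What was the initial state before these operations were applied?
n=6, z=6

Working backwards:
Final state: n=6, z=0
Before step 2 (NEG(z)): n=6, z=0
Before step 1 (SUB(z, n)): n=6, z=6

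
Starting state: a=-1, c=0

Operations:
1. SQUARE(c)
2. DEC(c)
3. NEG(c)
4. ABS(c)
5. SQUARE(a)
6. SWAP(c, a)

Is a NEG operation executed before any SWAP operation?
Yes

First NEG: step 3
First SWAP: step 6
Since 3 < 6, NEG comes first.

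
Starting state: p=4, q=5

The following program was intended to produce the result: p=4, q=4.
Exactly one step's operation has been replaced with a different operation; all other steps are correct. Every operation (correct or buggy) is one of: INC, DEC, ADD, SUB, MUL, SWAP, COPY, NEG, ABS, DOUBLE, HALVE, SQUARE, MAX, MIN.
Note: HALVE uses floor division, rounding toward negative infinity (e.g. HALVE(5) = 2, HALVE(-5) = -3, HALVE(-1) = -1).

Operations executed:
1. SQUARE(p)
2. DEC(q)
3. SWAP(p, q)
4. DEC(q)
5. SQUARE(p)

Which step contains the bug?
Step 5

Trace with buggy code:
Initial: p=4, q=5
After step 1: p=16, q=5
After step 2: p=16, q=4
After step 3: p=4, q=16
After step 4: p=4, q=15
After step 5: p=16, q=15
Actual final p=16, q=15 ≠ expected p=4, q=4.
Step 5 is the only position where a single-operation replacement can produce the expected result.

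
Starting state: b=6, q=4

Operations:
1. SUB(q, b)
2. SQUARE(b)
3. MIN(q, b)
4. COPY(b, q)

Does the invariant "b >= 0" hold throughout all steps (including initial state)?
No, violated after step 4

The invariant is violated after step 4.

State at each step:
Initial: b=6, q=4
After step 1: b=6, q=-2
After step 2: b=36, q=-2
After step 3: b=36, q=-2
After step 4: b=-2, q=-2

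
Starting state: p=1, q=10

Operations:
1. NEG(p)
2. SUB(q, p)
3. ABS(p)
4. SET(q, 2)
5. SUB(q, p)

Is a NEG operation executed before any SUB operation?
Yes

First NEG: step 1
First SUB: step 2
Since 1 < 2, NEG comes first.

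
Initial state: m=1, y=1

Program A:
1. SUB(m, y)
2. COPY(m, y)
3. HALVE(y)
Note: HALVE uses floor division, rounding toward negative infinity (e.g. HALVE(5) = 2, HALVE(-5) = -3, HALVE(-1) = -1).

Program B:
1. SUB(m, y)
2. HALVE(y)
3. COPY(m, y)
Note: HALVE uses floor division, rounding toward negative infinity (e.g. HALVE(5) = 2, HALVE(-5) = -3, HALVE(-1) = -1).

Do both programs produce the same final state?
No

Program A final state: m=1, y=0
Program B final state: m=0, y=0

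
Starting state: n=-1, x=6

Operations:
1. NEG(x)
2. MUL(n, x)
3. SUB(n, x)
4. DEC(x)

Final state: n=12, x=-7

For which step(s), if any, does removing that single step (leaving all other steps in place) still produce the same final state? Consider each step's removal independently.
None - removing any single step changes the final result

Testing removal of each single step:
Without step 1: final = n=-12, x=5 (different)
Without step 2: final = n=5, x=-7 (different)
Without step 3: final = n=6, x=-7 (different)
Without step 4: final = n=12, x=-6 (different)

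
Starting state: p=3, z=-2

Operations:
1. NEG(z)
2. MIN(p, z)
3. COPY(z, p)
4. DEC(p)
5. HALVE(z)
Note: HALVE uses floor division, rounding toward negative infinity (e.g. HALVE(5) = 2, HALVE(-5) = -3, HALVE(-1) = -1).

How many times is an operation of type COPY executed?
1

Counting COPY operations:
Step 3: COPY(z, p) ← COPY
Total: 1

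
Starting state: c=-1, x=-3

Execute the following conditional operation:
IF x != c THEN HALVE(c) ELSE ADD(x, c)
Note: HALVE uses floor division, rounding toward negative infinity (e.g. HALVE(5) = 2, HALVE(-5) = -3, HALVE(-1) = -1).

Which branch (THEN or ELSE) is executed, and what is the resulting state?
Branch: THEN, Final state: c=-1, x=-3

Evaluating condition: x != c
x = -3, c = -1
Condition is True, so THEN branch executes
After HALVE(c): c=-1, x=-3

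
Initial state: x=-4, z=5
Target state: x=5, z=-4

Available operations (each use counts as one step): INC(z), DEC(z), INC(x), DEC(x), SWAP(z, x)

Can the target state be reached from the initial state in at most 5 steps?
Yes

Path (1 step): SWAP(z, x)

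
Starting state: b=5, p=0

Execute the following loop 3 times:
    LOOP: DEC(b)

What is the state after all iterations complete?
b=2, p=0

Iteration trace:
Start: b=5, p=0
After iteration 1: b=4, p=0
After iteration 2: b=3, p=0
After iteration 3: b=2, p=0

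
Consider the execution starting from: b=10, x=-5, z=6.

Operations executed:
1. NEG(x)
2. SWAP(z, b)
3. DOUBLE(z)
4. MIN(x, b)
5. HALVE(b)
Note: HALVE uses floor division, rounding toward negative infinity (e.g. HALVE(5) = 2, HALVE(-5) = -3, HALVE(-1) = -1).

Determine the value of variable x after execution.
x = 5

Tracing execution:
Step 1: NEG(x) → x = 5
Step 2: SWAP(z, b) → x = 5
Step 3: DOUBLE(z) → x = 5
Step 4: MIN(x, b) → x = 5
Step 5: HALVE(b) → x = 5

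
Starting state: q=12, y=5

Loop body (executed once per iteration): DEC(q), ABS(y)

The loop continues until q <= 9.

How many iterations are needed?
3

Tracing iterations:
Initial: q=12, y=5
After iteration 1: q=11, y=5
After iteration 2: q=10, y=5
After iteration 3: q=9, y=5
q <= 9 now holds, so the loop exits after 3 iterations.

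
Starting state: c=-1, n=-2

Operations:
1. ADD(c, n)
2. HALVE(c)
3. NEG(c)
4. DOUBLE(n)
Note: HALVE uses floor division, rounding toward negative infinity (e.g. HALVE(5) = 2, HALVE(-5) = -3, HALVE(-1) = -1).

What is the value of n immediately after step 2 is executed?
n = -2

Tracing n through execution:
Initial: n = -2
After step 1 (ADD(c, n)): n = -2
After step 2 (HALVE(c)): n = -2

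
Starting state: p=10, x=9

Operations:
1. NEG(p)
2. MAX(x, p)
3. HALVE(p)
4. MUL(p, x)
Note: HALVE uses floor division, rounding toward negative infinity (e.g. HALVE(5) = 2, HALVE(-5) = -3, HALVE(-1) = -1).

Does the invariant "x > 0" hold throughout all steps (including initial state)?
Yes

The invariant holds at every step.

State at each step:
Initial: p=10, x=9
After step 1: p=-10, x=9
After step 2: p=-10, x=9
After step 3: p=-5, x=9
After step 4: p=-45, x=9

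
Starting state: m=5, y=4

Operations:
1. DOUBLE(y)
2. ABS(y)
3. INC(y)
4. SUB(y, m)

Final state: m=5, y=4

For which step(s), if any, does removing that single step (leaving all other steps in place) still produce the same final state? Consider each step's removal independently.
Step(s) 2

Testing removal of each single step:
Without step 1: final = m=5, y=0 (different)
Without step 2: final = m=5, y=4 (same)
Without step 3: final = m=5, y=3 (different)
Without step 4: final = m=5, y=9 (different)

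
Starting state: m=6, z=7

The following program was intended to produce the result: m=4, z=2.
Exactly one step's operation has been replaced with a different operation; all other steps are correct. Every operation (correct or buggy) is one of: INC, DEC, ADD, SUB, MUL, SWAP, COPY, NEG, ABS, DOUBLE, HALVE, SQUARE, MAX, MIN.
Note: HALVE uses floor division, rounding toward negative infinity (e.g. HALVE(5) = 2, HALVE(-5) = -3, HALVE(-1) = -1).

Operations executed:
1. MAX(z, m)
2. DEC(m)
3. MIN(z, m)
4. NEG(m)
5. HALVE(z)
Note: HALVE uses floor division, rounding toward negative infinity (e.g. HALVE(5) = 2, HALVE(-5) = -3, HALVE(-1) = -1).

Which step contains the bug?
Step 4

Trace with buggy code:
Initial: m=6, z=7
After step 1: m=6, z=7
After step 2: m=5, z=7
After step 3: m=5, z=5
After step 4: m=-5, z=5
After step 5: m=-5, z=2
Actual final m=-5, z=2 ≠ expected m=4, z=2.
Step 4 is the only position where a single-operation replacement can produce the expected result.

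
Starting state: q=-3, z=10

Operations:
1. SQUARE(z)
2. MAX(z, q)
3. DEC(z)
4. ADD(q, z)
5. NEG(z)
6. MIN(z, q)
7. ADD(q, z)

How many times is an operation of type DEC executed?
1

Counting DEC operations:
Step 3: DEC(z) ← DEC
Total: 1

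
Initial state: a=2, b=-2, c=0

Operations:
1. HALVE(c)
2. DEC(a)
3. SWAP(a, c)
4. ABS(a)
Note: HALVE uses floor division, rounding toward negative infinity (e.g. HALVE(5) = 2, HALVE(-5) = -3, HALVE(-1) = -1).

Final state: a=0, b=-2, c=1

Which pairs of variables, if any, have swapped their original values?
None

Comparing initial and final values:
b: -2 → -2
a: 2 → 0
c: 0 → 1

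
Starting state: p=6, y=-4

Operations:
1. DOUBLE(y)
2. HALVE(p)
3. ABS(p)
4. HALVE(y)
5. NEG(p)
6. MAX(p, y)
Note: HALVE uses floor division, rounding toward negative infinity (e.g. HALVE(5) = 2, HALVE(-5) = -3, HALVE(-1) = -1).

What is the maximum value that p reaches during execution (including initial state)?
6

Values of p at each step:
Initial: p = 6 ← maximum
After step 1: p = 6
After step 2: p = 3
After step 3: p = 3
After step 4: p = 3
After step 5: p = -3
After step 6: p = -3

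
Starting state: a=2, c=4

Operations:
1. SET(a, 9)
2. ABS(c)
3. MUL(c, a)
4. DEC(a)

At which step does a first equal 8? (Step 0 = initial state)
Step 4

Tracing a:
Initial: a = 2
After step 1: a = 9
After step 2: a = 9
After step 3: a = 9
After step 4: a = 8 ← first occurrence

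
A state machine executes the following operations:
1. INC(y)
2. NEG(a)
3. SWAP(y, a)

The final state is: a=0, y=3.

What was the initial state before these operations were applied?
a=-3, y=-1

Working backwards:
Final state: a=0, y=3
Before step 3 (SWAP(y, a)): a=3, y=0
Before step 2 (NEG(a)): a=-3, y=0
Before step 1 (INC(y)): a=-3, y=-1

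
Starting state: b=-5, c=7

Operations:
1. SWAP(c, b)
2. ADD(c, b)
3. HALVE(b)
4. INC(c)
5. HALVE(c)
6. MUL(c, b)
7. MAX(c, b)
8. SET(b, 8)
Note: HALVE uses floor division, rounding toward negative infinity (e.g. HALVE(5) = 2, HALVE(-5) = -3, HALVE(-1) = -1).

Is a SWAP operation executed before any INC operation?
Yes

First SWAP: step 1
First INC: step 4
Since 1 < 4, SWAP comes first.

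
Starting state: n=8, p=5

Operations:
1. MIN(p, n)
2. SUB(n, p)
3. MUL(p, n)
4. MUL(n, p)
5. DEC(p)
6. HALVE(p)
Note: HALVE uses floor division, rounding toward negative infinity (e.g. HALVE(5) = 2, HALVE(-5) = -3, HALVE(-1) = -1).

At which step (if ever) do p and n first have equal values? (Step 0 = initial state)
Never

p and n never become equal during execution.

Comparing values at each step:
Initial: p=5, n=8
After step 1: p=5, n=8
After step 2: p=5, n=3
After step 3: p=15, n=3
After step 4: p=15, n=45
After step 5: p=14, n=45
After step 6: p=7, n=45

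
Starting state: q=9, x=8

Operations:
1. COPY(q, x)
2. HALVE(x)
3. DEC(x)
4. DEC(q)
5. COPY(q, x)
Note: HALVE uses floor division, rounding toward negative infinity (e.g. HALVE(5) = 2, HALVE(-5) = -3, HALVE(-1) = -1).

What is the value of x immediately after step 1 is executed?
x = 8

Tracing x through execution:
Initial: x = 8
After step 1 (COPY(q, x)): x = 8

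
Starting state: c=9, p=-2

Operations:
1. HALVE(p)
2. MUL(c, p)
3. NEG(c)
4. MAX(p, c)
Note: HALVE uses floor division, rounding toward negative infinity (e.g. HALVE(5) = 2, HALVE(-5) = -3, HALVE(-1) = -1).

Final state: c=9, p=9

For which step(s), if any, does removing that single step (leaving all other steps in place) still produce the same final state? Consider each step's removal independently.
None - removing any single step changes the final result

Testing removal of each single step:
Without step 1: final = c=18, p=18 (different)
Without step 2: final = c=-9, p=-1 (different)
Without step 3: final = c=-9, p=-1 (different)
Without step 4: final = c=9, p=-1 (different)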